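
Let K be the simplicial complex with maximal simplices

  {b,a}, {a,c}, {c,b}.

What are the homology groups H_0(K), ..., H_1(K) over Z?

Order the vertices as a < b < c. Listing each simplex with vertices in this order, K has dimension 1 with simplices:

  0-simplices (3): a, b, c
  1-simplices (3): ab, ac, bc

giving chain groups C_0 ≅ Z^3, C_1 ≅ Z^3.

The boundary map ∂_1: C_1 → C_0 maps an edge to its endpoints' difference, ∂[p,q] = q − p. For instance
  ∂bc = c − b.
The resulting 3×3 matrix has rank 2, and its Smith normal form has invariant factors (1,1).

Computing H_k = (kernel of ∂_k) / (image of ∂_{k+1}):

  H_0: rank C_0 − rank ∂_1 = 3 − 2 = 1, and the invariant factors of ∂_1 are all 1, so H_0 = Z.
  H_1: rank ker ∂_1 − rank ∂_2 = (3 − 2) − 0 = 1, and there is no ∂_2, so H_1 = Z.

(K is a triangulation of the circle S^1.)

H_0 = Z,  H_1 = Z.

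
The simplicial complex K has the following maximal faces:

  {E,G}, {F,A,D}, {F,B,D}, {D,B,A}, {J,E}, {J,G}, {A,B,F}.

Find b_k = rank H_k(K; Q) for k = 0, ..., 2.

b_0 = 2, b_1 = 1, b_2 = 1.

Take the total order A < B < D < E < F < G < J on the vertex set. Then K (dimension 2) consists of the simplices:

  0-simplices (7): A, B, D, E, F, G, J
  1-simplices (9): AB, AD, AF, BD, BF, DF, EG, EJ, GJ
  2-simplices (4): ABD, ABF, ADF, BDF

Hence C_0 ≅ Z^7, C_1 ≅ Z^9, C_2 ≅ Z^4.

Boundary ∂_1: C_1 → C_0 is given by ∂[p,q] = [q] − [p].
The 7×9 boundary matrix has rank 5 and Smith normal form diag(1,1,1,1,1).

Boundary ∂_2: C_2 → C_1 maps a triangle to the signed sum of its edges. For instance
  ∂ABD = BD − AD + AB,
  ∂ABF = BF − AF + AB.
This gives a 9×4 integer matrix of rank 3; reducing to Smith normal form yields diagonal entries (1,1,1).

From H_k ≅ ker(∂_k) / im(∂_{k+1}) we obtain:

  H_0: rank C_0 − rank ∂_1 = 7 − 5 = 2, and the invariant factors of ∂_1 are all 1, so H_0 ≅ Z^2.
  H_1: rank ker ∂_1 − rank ∂_2 = (9 − 5) − 3 = 1, and the invariant factors of ∂_2 are all 1, so H_1 ≅ Z.
  H_2: rank ker ∂_2 − rank ∂_3 = (4 − 3) − 0 = 1, and there is no ∂_3, so H_2 ≅ Z.

As a check, the Euler characteristic is 7 − 9 + 4 = 2, which agrees with 2 − 1 + 1 = 2.
(K is a triangulation of the disjoint union of the 2-sphere S^2 and the circle S^1.)

Hence the Betti numbers are b_0 = 2, b_1 = 1, b_2 = 1.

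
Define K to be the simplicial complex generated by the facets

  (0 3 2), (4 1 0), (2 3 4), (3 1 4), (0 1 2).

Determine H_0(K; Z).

H_0 = Z.

We work with the vertex ordering 0 < 1 < 2 < 3 < 4. The simplices of K, each written with vertices in increasing order, are:

  0-simplices (5): [0], [1], [2], [3], [4]
  1-simplices (10): [0,1], [0,2], [0,3], [0,4], [1,2], [1,3], [1,4], [2,3], [2,4], [3,4]
  2-simplices (5): [0,1,2], [0,1,4], [0,2,3], [1,3,4], [2,3,4]

giving chain groups C_0 ≅ Z^5, C_1 ≅ Z^10, C_2 ≅ Z^5.

The boundary map ∂_1: C_1 → C_0 maps an edge to its endpoints' difference, ∂[p,q] = q − p. For instance
  ∂[2,4] = [4] − [2].
The resulting 5×10 matrix has rank 4, and its Smith normal form has invariant factors (1,1,1,1).

The boundary map ∂_2: C_2 → C_1 sends each 2-simplex [p,q,r] to [q,r] − [p,r] + [p,q]. For instance
  ∂[2,3,4] = [3,4] − [2,4] + [2,3],
  ∂[1,3,4] = [3,4] − [1,4] + [1,3].
As a 10×5 matrix over Z this has rank 5, with invariant factors (1,1,1,1,1).

From H_k ≅ ker(∂_k) / im(∂_{k+1}) we obtain:

  H_0: rank C_0 − rank ∂_1 = 5 − 4 = 1, and the invariant factors of ∂_1 are all 1, so H_0 = Z.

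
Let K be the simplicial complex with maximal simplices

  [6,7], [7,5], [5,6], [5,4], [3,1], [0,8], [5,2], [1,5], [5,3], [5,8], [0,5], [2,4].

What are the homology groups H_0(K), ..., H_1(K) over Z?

H_0 = Z,  H_1 = Z^4.

Fix the vertex order 0 < 1 < 2 < 3 < 4 < 5 < 6 < 7 < 8 and write every simplex with vertices in increasing order. Then dim K = 1 and the simplices of K are:

  0-simplices (9): [0], [1], [2], [3], [4], [5], [6], [7], [8]
  1-simplices (12): [0,5], [0,8], [1,3], [1,5], [2,4], [2,5], [3,5], [4,5], [5,6], [5,7], [5,8], [6,7]

so the chain groups are C_0 ≅ Z^9, C_1 ≅ Z^12.

∂_1: C_1 → C_0 is given by ∂[p,q] = [q] − [p]. For instance
  ∂[5,7] = [7] − [5].
This gives a 9×12 integer matrix of rank 8; reducing to Smith normal form yields diagonal entries (1,1,1,1,1,1,1,1).

Computing H_k = (kernel of ∂_k) / (image of ∂_{k+1}):

  H_0: rank C_0 − rank ∂_1 = 9 − 8 = 1, and the invariant factors of ∂_1 are all 1, so H_0 ≅ Z.
  H_1: rank ker ∂_1 − rank ∂_2 = (12 − 8) − 0 = 4, and there is no ∂_2, so H_1 ≅ Z^4.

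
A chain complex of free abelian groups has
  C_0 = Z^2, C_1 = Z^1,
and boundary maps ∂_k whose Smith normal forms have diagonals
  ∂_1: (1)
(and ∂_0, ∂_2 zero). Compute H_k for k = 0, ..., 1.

H_0: b_0 = 2 − 0 − 1 = 1; torsion from ∂_1 factors > 1: none. So H_0 = Z.
H_1: b_1 = 1 − 1 − 0 = 0; torsion from ∂_2 factors > 1: none. So H_1 = 0.

H_0 = Z,  H_1 = 0.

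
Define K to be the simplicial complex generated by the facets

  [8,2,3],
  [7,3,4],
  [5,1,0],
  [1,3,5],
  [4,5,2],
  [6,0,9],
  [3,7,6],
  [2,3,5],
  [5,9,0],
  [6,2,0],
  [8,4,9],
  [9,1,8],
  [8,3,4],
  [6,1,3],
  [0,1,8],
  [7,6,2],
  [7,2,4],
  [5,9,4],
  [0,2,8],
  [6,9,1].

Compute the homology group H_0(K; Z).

We work with the vertex ordering 0 < 1 < 2 < 3 < 4 < 5 < 6 < 7 < 8 < 9. The simplices of K, each written with vertices in increasing order, are:

  0-simplices (10): [0], [1], [2], [3], [4], [5], [6], [7], [8], [9]
  1-simplices (30): (30 of them)
  2-simplices (20): (20 of them)

Hence C_0 ≅ Z^10, C_1 ≅ Z^30, C_2 ≅ Z^20.

The boundary map ∂_1: C_1 → C_0 sends each edge [p,q] (with p < q) to q − p. For instance
  ∂[3,7] = [7] − [3].
The resulting 10×30 matrix has rank 9, and its Smith normal form has invariant factors (1,1,1,1,1,1,1,1,1).

Boundary ∂_2: C_2 → C_1 acts by ∂[p,q,r] = [q,r] − [p,r] + [p,q]. For instance
  ∂[1,3,5] = [3,5] − [1,5] + [1,3],
  ∂[3,4,8] = [4,8] − [3,8] + [3,4].
The resulting 30×20 matrix has rank 20, and its Smith normal form has invariant factors (1,1,1,1,1,1,1,1,1,1,1,1,1,1,1,1,1,1,1,2).

From H_k ≅ ker(∂_k) / im(∂_{k+1}) we obtain:

  H_0: rank C_0 − rank ∂_1 = 10 − 9 = 1, and the invariant factors of ∂_1 are all 1, so H_0 = Z.

H_0 ≅ Z.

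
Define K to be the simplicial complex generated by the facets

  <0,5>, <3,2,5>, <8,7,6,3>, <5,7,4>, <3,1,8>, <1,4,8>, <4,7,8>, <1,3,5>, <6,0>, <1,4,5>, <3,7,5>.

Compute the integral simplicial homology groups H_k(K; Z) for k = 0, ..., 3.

We work with the vertex ordering 0 < 1 < 2 < 3 < 4 < 5 < 6 < 7 < 8. The simplices of K, each written with vertices in increasing order, are:

  0-simplices (9): [0], [1], [2], [3], [4], [5], [6], [7], [8]
  1-simplices (19): [0,5], [0,6], [1,3], [1,4], [1,5], [1,8], [2,3], [2,5], [3,5], [3,6], [3,7], [3,8], [4,5], [4,7], [4,8], [5,7], [6,7], [6,8], [7,8]
  2-simplices (12): [1,3,5], [1,3,8], [1,4,5], [1,4,8], [2,3,5], [3,5,7], [3,6,7], [3,6,8], [3,7,8], [4,5,7], [4,7,8], [6,7,8]
  3-simplices (1): [3,6,7,8]

giving chain groups C_0 ≅ Z^9, C_1 ≅ Z^19, C_2 ≅ Z^12, C_3 ≅ Z^1.

Boundary ∂_1: C_1 → C_0 sends each edge [p,q] (with p < q) to q − p.
The resulting 9×19 matrix has rank 8, and its Smith normal form has invariant factors (1,1,1,1,1,1,1,1).

Boundary ∂_2: C_2 → C_1 acts by ∂[p,q,r] = [q,r] − [p,r] + [p,q]. For instance
  ∂[4,5,7] = [5,7] − [4,7] + [4,5],
  ∂[1,4,8] = [4,8] − [1,8] + [1,4].
This gives a 19×12 integer matrix of rank 10; reducing to Smith normal form yields diagonal entries (1,1,1,1,1,1,1,1,1,1).

Boundary ∂_3: C_3 → C_2 sends each 3-simplex σ to the alternating sum Σ_i (−1)^i (σ with its i-th vertex removed). For instance
  ∂[3,6,7,8] = [6,7,8] − [3,7,8] + [3,6,8] − [3,6,7].
The 12×1 boundary matrix has rank 1 and Smith normal form diag(1).

Computing H_k = (kernel of ∂_k) / (image of ∂_{k+1}):

  H_0: rank C_0 − rank ∂_1 = 9 − 8 = 1, and the invariant factors of ∂_1 are all 1, so H_0 ≅ Z.
  H_1: rank ker ∂_1 − rank ∂_2 = (19 − 8) − 10 = 1, and the invariant factors of ∂_2 are all 1, so H_1 ≅ Z.
  H_2: rank ker ∂_2 − rank ∂_3 = (12 − 10) − 1 = 1, and the invariant factors of ∂_3 are all 1, so H_2 ≅ Z.
  H_3: rank ker ∂_3 − rank ∂_4 = (1 − 1) − 0 = 0, and there is no ∂_4, so H_3 ≅ 0.

As a check, the Euler characteristic is 9 − 19 + 12 − 1 = 1, which agrees with 1 − 1 + 1 − 0 = 1.

H_0 = Z,  H_1 = Z,  H_2 = Z,  H_3 = 0.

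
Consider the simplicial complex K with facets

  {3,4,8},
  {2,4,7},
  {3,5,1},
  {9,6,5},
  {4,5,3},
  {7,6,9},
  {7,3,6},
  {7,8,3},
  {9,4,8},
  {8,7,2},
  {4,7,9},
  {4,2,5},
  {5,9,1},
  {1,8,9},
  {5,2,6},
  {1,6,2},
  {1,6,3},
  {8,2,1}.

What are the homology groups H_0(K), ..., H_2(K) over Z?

Order the vertices as 1 < 2 < 3 < 4 < 5 < 6 < 7 < 8 < 9. Listing each simplex with vertices in this order, K has dimension 2 with simplices:

  0-simplices (9): [1], [2], [3], [4], [5], [6], [7], [8], [9]
  1-simplices (27): (27 of them)
  2-simplices (18): [1,2,6], [1,2,8], [1,3,5], [1,3,6], [1,5,9], [1,8,9], [2,4,5], [2,4,7], [2,5,6], [2,7,8], [3,4,5], [3,4,8], [3,6,7], [3,7,8], [4,7,9], [4,8,9], [5,6,9], [6,7,9]

giving chain groups C_0 ≅ Z^9, C_1 ≅ Z^27, C_2 ≅ Z^18.

∂_1: C_1 → C_0 maps an edge to its endpoints' difference, ∂[p,q] = q − p.
This gives a 9×27 integer matrix of rank 8; reducing to Smith normal form yields diagonal entries (1,1,1,1,1,1,1,1).

∂_2: C_2 → C_1 acts by ∂[p,q,r] = [q,r] − [p,r] + [p,q]. For instance
  ∂[2,7,8] = [7,8] − [2,8] + [2,7],
  ∂[1,8,9] = [8,9] − [1,9] + [1,8].
As a 27×18 matrix over Z this has rank 18, with invariant factors (1,1,1,1,1,1,1,1,1,1,1,1,1,1,1,1,1,2).

Reading off H_k = ker ∂_k / im ∂_{k+1}:

  H_0: rank C_0 − rank ∂_1 = 9 − 8 = 1, and the invariant factors of ∂_1 are all 1, so H_0 ≅ Z.
  H_1: rank ker ∂_1 − rank ∂_2 = (27 − 8) − 18 = 1, and ∂_2 has invariant factor 2 > 1, so H_1 ≅ Z ⊕ Z/2Z.
  H_2: rank ker ∂_2 − rank ∂_3 = (18 − 18) − 0 = 0, and there is no ∂_3, so H_2 ≅ 0.

As a check, the Euler characteristic is 9 − 27 + 18 = 0, which agrees with 1 − 1 + 0 = 0.

H_0 ≅ Z,  H_1 ≅ Z ⊕ Z/2Z,  H_2 = 0.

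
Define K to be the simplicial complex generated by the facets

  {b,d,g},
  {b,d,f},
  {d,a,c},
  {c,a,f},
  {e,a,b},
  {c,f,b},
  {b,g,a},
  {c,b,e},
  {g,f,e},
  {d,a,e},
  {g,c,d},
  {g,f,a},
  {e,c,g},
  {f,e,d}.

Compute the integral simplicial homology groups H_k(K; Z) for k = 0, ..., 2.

H_0 ≅ Z,  H_1 ≅ Z^2,  H_2 ≅ Z.

Take the total order a < b < c < d < e < f < g on the vertex set. Then K (dimension 2) consists of the simplices:

  0-simplices (7): a, b, c, d, e, f, g
  1-simplices (21): ab, ac, ad, ae, af, ag, bc, bd, be, bf, bg, cd, ce, cf, cg, de, df, dg, ef, eg, fg
  2-simplices (14): abe, abg, acd, acf, ade, afg, bce, bcf, bdf, bdg, cdg, ceg, def, efg

giving chain groups C_0 ≅ Z^7, C_1 ≅ Z^21, C_2 ≅ Z^14.

The boundary map ∂_1: C_1 → C_0 maps an edge to its endpoints' difference, ∂[p,q] = q − p.
This gives a 7×21 integer matrix of rank 6; reducing to Smith normal form yields diagonal entries (1,1,1,1,1,1).

∂_2: C_2 → C_1 maps a triangle to the signed sum of its edges. For instance
  ∂acf = cf − af + ac,
  ∂acd = cd − ad + ac.
The 21×14 boundary matrix has rank 13 and Smith normal form diag(1,1,1,1,1,1,1,1,1,1,1,1,1).

Computing H_k = (kernel of ∂_k) / (image of ∂_{k+1}):

  H_0: rank C_0 − rank ∂_1 = 7 − 6 = 1, and the invariant factors of ∂_1 are all 1, so H_0 = Z.
  H_1: rank ker ∂_1 − rank ∂_2 = (21 − 6) − 13 = 2, and the invariant factors of ∂_2 are all 1, so H_1 = Z^2.
  H_2: rank ker ∂_2 − rank ∂_3 = (14 − 13) − 0 = 1, and there is no ∂_3, so H_2 = Z.

As a check, the Euler characteristic is 7 − 21 + 14 = 0, which agrees with 1 − 2 + 1 = 0.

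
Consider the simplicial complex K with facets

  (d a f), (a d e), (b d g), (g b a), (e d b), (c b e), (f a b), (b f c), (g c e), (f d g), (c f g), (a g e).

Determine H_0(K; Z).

Fix the vertex order a < b < c < d < e < f < g and write every simplex with vertices in increasing order. Then dim K = 2 and the simplices of K are:

  0-simplices (7): a, b, c, d, e, f, g
  1-simplices (18): ab, ad, ae, af, ag, bc, bd, be, bf, bg, ce, cf, cg, de, df, dg, eg, fg
  2-simplices (12): abf, abg, ade, adf, aeg, bce, bcf, bde, bdg, ceg, cfg, dfg

Hence C_0 ≅ Z^7, C_1 ≅ Z^18, C_2 ≅ Z^12.

∂_1: C_1 → C_0 is given by ∂[p,q] = [q] − [p].
The resulting 7×18 matrix has rank 6, and its Smith normal form has invariant factors (1,1,1,1,1,1).

Boundary ∂_2: C_2 → C_1 maps a triangle to the signed sum of its edges. For instance
  ∂abg = bg − ag + ab,
  ∂bdg = dg − bg + bd.
The 18×12 boundary matrix has rank 12 and Smith normal form diag(1,1,1,1,1,1,1,1,1,1,1,2).

From H_k ≅ ker(∂_k) / im(∂_{k+1}) we obtain:

  H_0: rank C_0 − rank ∂_1 = 7 − 6 = 1, and the invariant factors of ∂_1 are all 1, so H_0 ≅ Z.

H_0 ≅ Z.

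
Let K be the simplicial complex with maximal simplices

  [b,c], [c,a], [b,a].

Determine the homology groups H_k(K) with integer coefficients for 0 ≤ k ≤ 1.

H_0 ≅ Z,  H_1 ≅ Z.

Take the total order a < b < c on the vertex set. Then K (dimension 1) consists of the simplices:

  0-simplices (3): a, b, c
  1-simplices (3): ab, ac, bc

Hence C_0 ≅ Z^3, C_1 ≅ Z^3.

Boundary ∂_1: C_1 → C_0 sends each edge [p,q] (with p < q) to q − p. For instance
  ∂ab = b − a.
The resulting 3×3 matrix has rank 2, and its Smith normal form has invariant factors (1,1).

From H_k ≅ ker(∂_k) / im(∂_{k+1}) we obtain:

  H_0: rank C_0 − rank ∂_1 = 3 − 2 = 1, and the invariant factors of ∂_1 are all 1, so H_0 ≅ Z.
  H_1: rank ker ∂_1 − rank ∂_2 = (3 − 2) − 0 = 1, and there is no ∂_2, so H_1 ≅ Z.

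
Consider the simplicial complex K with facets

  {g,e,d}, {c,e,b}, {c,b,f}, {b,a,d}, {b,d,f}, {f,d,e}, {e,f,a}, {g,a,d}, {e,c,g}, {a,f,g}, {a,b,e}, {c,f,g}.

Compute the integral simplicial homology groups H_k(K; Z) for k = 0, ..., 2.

H_0 ≅ Z,  H_1 ≅ Z/2,  H_2 = 0.

Take the total order a < b < c < d < e < f < g on the vertex set. Then K (dimension 2) consists of the simplices:

  0-simplices (7): a, b, c, d, e, f, g
  1-simplices (18): ab, ad, ae, af, ag, bc, bd, be, bf, ce, cf, cg, de, df, dg, ef, eg, fg
  2-simplices (12): abd, abe, adg, aef, afg, bce, bcf, bdf, ceg, cfg, def, deg

Hence C_0 ≅ Z^7, C_1 ≅ Z^18, C_2 ≅ Z^12.

The boundary map ∂_1: C_1 → C_0 maps an edge to its endpoints' difference, ∂[p,q] = q − p.
This gives a 7×18 integer matrix of rank 6; reducing to Smith normal form yields diagonal entries (1,1,1,1,1,1).

∂_2: C_2 → C_1 acts by ∂[p,q,r] = [q,r] − [p,r] + [p,q]. For instance
  ∂afg = fg − ag + af,
  ∂bce = ce − be + bc.
The 18×12 boundary matrix has rank 12 and Smith normal form diag(1,1,1,1,1,1,1,1,1,1,1,2).

From H_k ≅ ker(∂_k) / im(∂_{k+1}) we obtain:

  H_0: rank C_0 − rank ∂_1 = 7 − 6 = 1, and the invariant factors of ∂_1 are all 1, so H_0 ≅ Z.
  H_1: rank ker ∂_1 − rank ∂_2 = (18 − 6) − 12 = 0, and ∂_2 has invariant factor 2 > 1, so H_1 ≅ Z/2.
  H_2: rank ker ∂_2 − rank ∂_3 = (12 − 12) − 0 = 0, and there is no ∂_3, so H_2 ≅ 0.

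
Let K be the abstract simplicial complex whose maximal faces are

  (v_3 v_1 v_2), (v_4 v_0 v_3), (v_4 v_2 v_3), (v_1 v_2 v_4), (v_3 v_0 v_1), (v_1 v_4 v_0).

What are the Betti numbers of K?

Order the vertices as v_0 < v_1 < v_2 < v_3 < v_4. Listing each simplex with vertices in this order, K has dimension 2 with simplices:

  0-simplices (5): [v_0], [v_1], [v_2], [v_3], [v_4]
  1-simplices (9): [v_0,v_1], [v_0,v_3], [v_0,v_4], [v_1,v_2], [v_1,v_3], [v_1,v_4], [v_2,v_3], [v_2,v_4], [v_3,v_4]
  2-simplices (6): [v_0,v_1,v_3], [v_0,v_1,v_4], [v_0,v_3,v_4], [v_1,v_2,v_3], [v_1,v_2,v_4], [v_2,v_3,v_4]

Hence C_0 ≅ Z^5, C_1 ≅ Z^9, C_2 ≅ Z^6.

The boundary map ∂_1: C_1 → C_0 sends each edge [p,q] (with p < q) to q − p.
The resulting 5×9 matrix has rank 4, and its Smith normal form has invariant factors (1,1,1,1).

Boundary ∂_2: C_2 → C_1 maps a triangle to the signed sum of its edges. For instance
  ∂[v_1,v_2,v_4] = [v_2,v_4] − [v_1,v_4] + [v_1,v_2],
  ∂[v_0,v_1,v_3] = [v_1,v_3] − [v_0,v_3] + [v_0,v_1].
The 9×6 boundary matrix has rank 5 and Smith normal form diag(1,1,1,1,1).

From H_k ≅ ker(∂_k) / im(∂_{k+1}) we obtain:

  H_0: rank C_0 − rank ∂_1 = 5 − 4 = 1, and the invariant factors of ∂_1 are all 1, so H_0 = Z.
  H_1: rank ker ∂_1 − rank ∂_2 = (9 − 4) − 5 = 0, and the invariant factors of ∂_2 are all 1, so H_1 = 0.
  H_2: rank ker ∂_2 − rank ∂_3 = (6 − 5) − 0 = 1, and there is no ∂_3, so H_2 = Z.

Hence the Betti numbers are b_0 = 1, b_1 = 0, b_2 = 1.

b_0 = 1, b_1 = 0, b_2 = 1.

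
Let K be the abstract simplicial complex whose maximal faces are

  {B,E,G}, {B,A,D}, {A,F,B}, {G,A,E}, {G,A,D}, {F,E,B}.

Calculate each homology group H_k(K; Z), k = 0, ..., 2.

H_0 ≅ Z,  H_1 ≅ Z,  H_2 = 0.

Order the vertices as A < B < D < E < F < G. Listing each simplex with vertices in this order, K has dimension 2 with simplices:

  0-simplices (6): A, B, D, E, F, G
  1-simplices (12): AB, AD, AE, AF, AG, BD, BE, BF, BG, DG, EF, EG
  2-simplices (6): ABD, ABF, ADG, AEG, BEF, BEG

so the chain groups are C_0 ≅ Z^6, C_1 ≅ Z^12, C_2 ≅ Z^6.

The boundary map ∂_1: C_1 → C_0 maps an edge to its endpoints' difference, ∂[p,q] = q − p. For instance
  ∂AF = F − A.
As a 6×12 matrix over Z this has rank 5, with invariant factors (1,1,1,1,1).

Boundary ∂_2: C_2 → C_1 maps a triangle to the signed sum of its edges. For instance
  ∂ABF = BF − AF + AB,
  ∂BEG = EG − BG + BE.
This gives a 12×6 integer matrix of rank 6; reducing to Smith normal form yields diagonal entries (1,1,1,1,1,1).

Now H_k = ker ∂_k / im ∂_{k+1}, so:

  H_0: rank C_0 − rank ∂_1 = 6 − 5 = 1, and the invariant factors of ∂_1 are all 1, so H_0 ≅ Z.
  H_1: rank ker ∂_1 − rank ∂_2 = (12 − 5) − 6 = 1, and the invariant factors of ∂_2 are all 1, so H_1 ≅ Z.
  H_2: rank ker ∂_2 − rank ∂_3 = (6 − 6) − 0 = 0, and there is no ∂_3, so H_2 ≅ 0.

(K is a triangulation of the cylinder S^1 x I.)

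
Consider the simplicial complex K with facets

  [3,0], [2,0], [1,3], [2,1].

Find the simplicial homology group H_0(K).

H_0 = Z.

Order the vertices as 0 < 1 < 2 < 3. Listing each simplex with vertices in this order, K has dimension 1 with simplices:

  0-simplices (4): [0], [1], [2], [3]
  1-simplices (4): [0,2], [0,3], [1,2], [1,3]

giving chain groups C_0 ≅ Z^4, C_1 ≅ Z^4.

The boundary map ∂_1: C_1 → C_0 is given by ∂[p,q] = [q] − [p].
This gives a 4×4 integer matrix of rank 3; reducing to Smith normal form yields diagonal entries (1,1,1).

Computing H_k = (kernel of ∂_k) / (image of ∂_{k+1}):

  H_0: rank C_0 − rank ∂_1 = 4 − 3 = 1, and the invariant factors of ∂_1 are all 1, so H_0 = Z.

(K is a triangulation of the circle S^1.)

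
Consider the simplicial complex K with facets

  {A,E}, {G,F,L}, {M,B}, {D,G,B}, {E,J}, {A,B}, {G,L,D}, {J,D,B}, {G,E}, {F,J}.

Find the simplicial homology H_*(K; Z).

H_0 = Z,  H_1 = Z^3,  H_2 = 0.

We work with the vertex ordering A < B < D < E < F < G < J < L < M. The simplices of K, each written with vertices in increasing order, are:

  0-simplices (9): A, B, D, E, F, G, J, L, M
  1-simplices (15): AB, AE, BD, BG, BJ, BM, DG, DJ, DL, EG, EJ, FG, FJ, FL, GL
  2-simplices (4): BDG, BDJ, DGL, FGL

Hence C_0 ≅ Z^9, C_1 ≅ Z^15, C_2 ≅ Z^4.

∂_1: C_1 → C_0 maps an edge to its endpoints' difference, ∂[p,q] = q − p. For instance
  ∂AE = E − A.
As a 9×15 matrix over Z this has rank 8, with invariant factors (1,1,1,1,1,1,1,1).

Boundary ∂_2: C_2 → C_1 maps a triangle to the signed sum of its edges. For instance
  ∂DGL = GL − DL + DG,
  ∂FGL = GL − FL + FG.
This gives a 15×4 integer matrix of rank 4; reducing to Smith normal form yields diagonal entries (1,1,1,1).

Reading off H_k = ker ∂_k / im ∂_{k+1}:

  H_0: rank C_0 − rank ∂_1 = 9 − 8 = 1, and the invariant factors of ∂_1 are all 1, so H_0 = Z.
  H_1: rank ker ∂_1 − rank ∂_2 = (15 − 8) − 4 = 3, and the invariant factors of ∂_2 are all 1, so H_1 = Z^3.
  H_2: rank ker ∂_2 − rank ∂_3 = (4 − 4) − 0 = 0, and there is no ∂_3, so H_2 = 0.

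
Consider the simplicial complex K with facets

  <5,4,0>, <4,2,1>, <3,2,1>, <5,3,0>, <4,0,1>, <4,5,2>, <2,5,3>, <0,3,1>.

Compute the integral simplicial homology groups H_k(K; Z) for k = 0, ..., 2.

K has 6 vertices, 12 edges, 8 triangles.
rank ∂_0 = 0, rank ∂_1 = 5 ⇒ b_0 = 6 − 0 − 5 = 1; all invariant factors of ∂_1 are 1 so no torsion. So H_0 ≅ Z.
rank ∂_1 = 5, rank ∂_2 = 7 ⇒ b_1 = 12 − 5 − 7 = 0; all invariant factors of ∂_2 are 1 so no torsion. So H_1 ≅ 0.
rank ∂_2 = 7, rank ∂_3 = 0 ⇒ b_2 = 8 − 7 − 0 = 1. So H_2 ≅ Z.

H_0 = Z,  H_1 = 0,  H_2 = Z.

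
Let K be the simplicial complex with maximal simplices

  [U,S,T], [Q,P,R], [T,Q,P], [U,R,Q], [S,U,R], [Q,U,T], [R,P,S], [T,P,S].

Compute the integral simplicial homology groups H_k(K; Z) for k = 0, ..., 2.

H_0 ≅ Z,  H_1 = 0,  H_2 ≅ Z.

Order the vertices as P < Q < R < S < T < U. Listing each simplex with vertices in this order, K has dimension 2 with simplices:

  0-simplices (6): P, Q, R, S, T, U
  1-simplices (12): PQ, PR, PS, PT, QR, QT, QU, RS, RU, ST, SU, TU
  2-simplices (8): PQR, PQT, PRS, PST, QRU, QTU, RSU, STU

Hence C_0 ≅ Z^6, C_1 ≅ Z^12, C_2 ≅ Z^8.

Boundary ∂_1: C_1 → C_0 is given by ∂[p,q] = [q] − [p].
As a 6×12 matrix over Z this has rank 5, with invariant factors (1,1,1,1,1).

Boundary ∂_2: C_2 → C_1 acts by ∂[p,q,r] = [q,r] − [p,r] + [p,q]. For instance
  ∂PQT = QT − PT + PQ,
  ∂QTU = TU − QU + QT.
As a 12×8 matrix over Z this has rank 7, with invariant factors (1,1,1,1,1,1,1).

Computing H_k = (kernel of ∂_k) / (image of ∂_{k+1}):

  H_0: rank C_0 − rank ∂_1 = 6 − 5 = 1, and the invariant factors of ∂_1 are all 1, so H_0 ≅ Z.
  H_1: rank ker ∂_1 − rank ∂_2 = (12 − 5) − 7 = 0, and the invariant factors of ∂_2 are all 1, so H_1 ≅ 0.
  H_2: rank ker ∂_2 − rank ∂_3 = (8 − 7) − 0 = 1, and there is no ∂_3, so H_2 ≅ Z.

(K is a triangulation of the 2-sphere S^2.)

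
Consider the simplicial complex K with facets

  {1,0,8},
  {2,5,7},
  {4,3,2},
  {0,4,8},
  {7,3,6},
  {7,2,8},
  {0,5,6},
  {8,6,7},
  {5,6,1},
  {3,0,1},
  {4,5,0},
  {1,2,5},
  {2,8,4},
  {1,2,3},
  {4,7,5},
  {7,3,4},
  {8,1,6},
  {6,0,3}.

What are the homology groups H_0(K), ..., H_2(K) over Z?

We work with the vertex ordering 0 < 1 < 2 < 3 < 4 < 5 < 6 < 7 < 8. The simplices of K, each written with vertices in increasing order, are:

  0-simplices (9): [0], [1], [2], [3], [4], [5], [6], [7], [8]
  1-simplices (27): (27 of them)
  2-simplices (18): [0,1,3], [0,1,8], [0,3,6], [0,4,5], [0,4,8], [0,5,6], [1,2,3], [1,2,5], [1,5,6], [1,6,8], [2,3,4], [2,4,8], [2,5,7], [2,7,8], [3,4,7], [3,6,7], [4,5,7], [6,7,8]

so the chain groups are C_0 ≅ Z^9, C_1 ≅ Z^27, C_2 ≅ Z^18.

The boundary map ∂_1: C_1 → C_0 is given by ∂[p,q] = [q] − [p]. For instance
  ∂[6,7] = [7] − [6].
The resulting 9×27 matrix has rank 8, and its Smith normal form has invariant factors (1,1,1,1,1,1,1,1).

The boundary map ∂_2: C_2 → C_1 sends each 2-simplex [p,q,r] to [q,r] − [p,r] + [p,q]. For instance
  ∂[0,1,3] = [1,3] − [0,3] + [0,1],
  ∂[0,3,6] = [3,6] − [0,6] + [0,3].
The resulting 27×18 matrix has rank 18, and its Smith normal form has invariant factors (1,1,1,1,1,1,1,1,1,1,1,1,1,1,1,1,1,2).

Now H_k = ker ∂_k / im ∂_{k+1}, so:

  H_0: rank C_0 − rank ∂_1 = 9 − 8 = 1, and the invariant factors of ∂_1 are all 1, so H_0 ≅ Z.
  H_1: rank ker ∂_1 − rank ∂_2 = (27 − 8) − 18 = 1, and ∂_2 has invariant factor 2 > 1, so H_1 ≅ Z ⊕ Z_2.
  H_2: rank ker ∂_2 − rank ∂_3 = (18 − 18) − 0 = 0, and there is no ∂_3, so H_2 ≅ 0.

As a check, the Euler characteristic is 9 − 27 + 18 = 0, which agrees with 1 − 1 + 0 = 0.

H_0 = Z,  H_1 = Z ⊕ Z_2,  H_2 = 0.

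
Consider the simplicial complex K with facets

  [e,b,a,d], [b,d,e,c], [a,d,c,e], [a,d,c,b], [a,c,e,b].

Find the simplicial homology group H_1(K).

Take the total order a < b < c < d < e on the vertex set. Then K (dimension 3) consists of the simplices:

  0-simplices (5): a, b, c, d, e
  1-simplices (10): ab, ac, ad, ae, bc, bd, be, cd, ce, de
  2-simplices (10): abc, abd, abe, acd, ace, ade, bcd, bce, bde, cde
  3-simplices (5): abcd, abce, abde, acde, bcde

giving chain groups C_0 ≅ Z^5, C_1 ≅ Z^10, C_2 ≅ Z^10, C_3 ≅ Z^5.

Boundary ∂_1: C_1 → C_0 sends each edge [p,q] (with p < q) to q − p. For instance
  ∂ad = d − a.
As a 5×10 matrix over Z this has rank 4, with invariant factors (1,1,1,1).

∂_2: C_2 → C_1 maps a triangle to the signed sum of its edges. For instance
  ∂ade = de − ae + ad,
  ∂acd = cd − ad + ac.
The 10×10 boundary matrix has rank 6 and Smith normal form diag(1,1,1,1,1,1).

The boundary map ∂_3: C_3 → C_2 sends each 3-simplex σ to the alternating sum Σ_i (−1)^i (σ with its i-th vertex removed). For instance
  ∂abce = bce − ace + abe − abc,
  ∂abde = bde − ade + abe − abd.
The resulting 10×5 matrix has rank 4, and its Smith normal form has invariant factors (1,1,1,1).

Now H_k = ker ∂_k / im ∂_{k+1}, so:

  H_1: rank ker ∂_1 − rank ∂_2 = (10 − 4) − 6 = 0, and the invariant factors of ∂_2 are all 1, so H_1 ≅ 0.

H_1 ≅ 0.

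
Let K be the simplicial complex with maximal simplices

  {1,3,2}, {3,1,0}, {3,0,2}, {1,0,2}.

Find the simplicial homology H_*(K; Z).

H_0 ≅ Z,  H_1 = 0,  H_2 ≅ Z.

Fix the vertex order 0 < 1 < 2 < 3 and write every simplex with vertices in increasing order. Then dim K = 2 and the simplices of K are:

  0-simplices (4): [0], [1], [2], [3]
  1-simplices (6): [0,1], [0,2], [0,3], [1,2], [1,3], [2,3]
  2-simplices (4): [0,1,2], [0,1,3], [0,2,3], [1,2,3]

Hence C_0 ≅ Z^4, C_1 ≅ Z^6, C_2 ≅ Z^4.

Boundary ∂_1: C_1 → C_0 is given by ∂[p,q] = [q] − [p]. For instance
  ∂[2,3] = [3] − [2].
As a 4×6 matrix over Z this has rank 3, with invariant factors (1,1,1).

The boundary map ∂_2: C_2 → C_1 sends each 2-simplex [p,q,r] to [q,r] − [p,r] + [p,q]. For instance
  ∂[0,2,3] = [2,3] − [0,3] + [0,2],
  ∂[1,2,3] = [2,3] − [1,3] + [1,2].
The 6×4 boundary matrix has rank 3 and Smith normal form diag(1,1,1).

Computing H_k = (kernel of ∂_k) / (image of ∂_{k+1}):

  H_0: rank C_0 − rank ∂_1 = 4 − 3 = 1, and the invariant factors of ∂_1 are all 1, so H_0 ≅ Z.
  H_1: rank ker ∂_1 − rank ∂_2 = (6 − 3) − 3 = 0, and the invariant factors of ∂_2 are all 1, so H_1 ≅ 0.
  H_2: rank ker ∂_2 − rank ∂_3 = (4 − 3) − 0 = 1, and there is no ∂_3, so H_2 ≅ Z.

As a check, the Euler characteristic is 4 − 6 + 4 = 2, which agrees with 1 − 0 + 1 = 2.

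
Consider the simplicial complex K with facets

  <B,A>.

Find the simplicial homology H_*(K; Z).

Fix the vertex order A < B and write every simplex with vertices in increasing order. Then dim K = 1 and the simplices of K are:

  0-simplices (2): A, B
  1-simplices (1): AB

so the chain groups are C_0 ≅ Z^2, C_1 ≅ Z^1.

∂_1: C_1 → C_0 maps an edge to its endpoints' difference, ∂[p,q] = q − p. For instance
  ∂AB = B − A.
The resulting 2×1 matrix has rank 1, and its Smith normal form has invariant factors (1).

Computing H_k = (kernel of ∂_k) / (image of ∂_{k+1}):

  H_0: rank C_0 − rank ∂_1 = 2 − 1 = 1, and the invariant factors of ∂_1 are all 1, so H_0 = Z.
  H_1: rank ker ∂_1 − rank ∂_2 = (1 − 1) − 0 = 0, and there is no ∂_2, so H_1 = 0.

As a check, the Euler characteristic is 2 − 1 = 1, which agrees with 1 − 0 = 1.

H_0 = Z,  H_1 = 0.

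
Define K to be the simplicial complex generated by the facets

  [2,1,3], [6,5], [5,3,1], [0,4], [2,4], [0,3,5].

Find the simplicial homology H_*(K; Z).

Take the total order 0 < 1 < 2 < 3 < 4 < 5 < 6 on the vertex set. Then K (dimension 2) consists of the simplices:

  0-simplices (7): [0], [1], [2], [3], [4], [5], [6]
  1-simplices (10): [0,3], [0,4], [0,5], [1,2], [1,3], [1,5], [2,3], [2,4], [3,5], [5,6]
  2-simplices (3): [0,3,5], [1,2,3], [1,3,5]

giving chain groups C_0 ≅ Z^7, C_1 ≅ Z^10, C_2 ≅ Z^3.

The boundary map ∂_1: C_1 → C_0 sends each edge [p,q] (with p < q) to q − p.
This gives a 7×10 integer matrix of rank 6; reducing to Smith normal form yields diagonal entries (1,1,1,1,1,1).

∂_2: C_2 → C_1 sends each 2-simplex [p,q,r] to [q,r] − [p,r] + [p,q]. For instance
  ∂[1,3,5] = [3,5] − [1,5] + [1,3],
  ∂[1,2,3] = [2,3] − [1,3] + [1,2].
The 10×3 boundary matrix has rank 3 and Smith normal form diag(1,1,1).

Computing H_k = (kernel of ∂_k) / (image of ∂_{k+1}):

  H_0: rank C_0 − rank ∂_1 = 7 − 6 = 1, and the invariant factors of ∂_1 are all 1, so H_0 ≅ Z.
  H_1: rank ker ∂_1 − rank ∂_2 = (10 − 6) − 3 = 1, and the invariant factors of ∂_2 are all 1, so H_1 ≅ Z.
  H_2: rank ker ∂_2 − rank ∂_3 = (3 − 3) − 0 = 0, and there is no ∂_3, so H_2 ≅ 0.

H_0 ≅ Z,  H_1 ≅ Z,  H_2 = 0.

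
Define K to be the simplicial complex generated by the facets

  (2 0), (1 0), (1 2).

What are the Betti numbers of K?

b_0 = 1, b_1 = 1.

Take the total order 0 < 1 < 2 on the vertex set. Then K (dimension 1) consists of the simplices:

  0-simplices (3): [0], [1], [2]
  1-simplices (3): [0,1], [0,2], [1,2]

so the chain groups are C_0 ≅ Z^3, C_1 ≅ Z^3.

∂_1: C_1 → C_0 maps an edge to its endpoints' difference, ∂[p,q] = q − p.
The resulting 3×3 matrix has rank 2, and its Smith normal form has invariant factors (1,1).

Computing H_k = (kernel of ∂_k) / (image of ∂_{k+1}):

  H_0: rank C_0 − rank ∂_1 = 3 − 2 = 1, and the invariant factors of ∂_1 are all 1, so H_0 ≅ Z.
  H_1: rank ker ∂_1 − rank ∂_2 = (3 − 2) − 0 = 1, and there is no ∂_2, so H_1 ≅ Z.

Hence the Betti numbers are b_0 = 1, b_1 = 1.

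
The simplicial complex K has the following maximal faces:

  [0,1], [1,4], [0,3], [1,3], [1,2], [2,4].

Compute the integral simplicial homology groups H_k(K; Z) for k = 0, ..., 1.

Take the total order 0 < 1 < 2 < 3 < 4 on the vertex set. Then K (dimension 1) consists of the simplices:

  0-simplices (5): [0], [1], [2], [3], [4]
  1-simplices (6): [0,1], [0,3], [1,2], [1,3], [1,4], [2,4]

Hence C_0 ≅ Z^5, C_1 ≅ Z^6.

Boundary ∂_1: C_1 → C_0 maps an edge to its endpoints' difference, ∂[p,q] = q − p.
This gives a 5×6 integer matrix of rank 4; reducing to Smith normal form yields diagonal entries (1,1,1,1).

Now H_k = ker ∂_k / im ∂_{k+1}, so:

  H_0: rank C_0 − rank ∂_1 = 5 − 4 = 1, and the invariant factors of ∂_1 are all 1, so H_0 ≅ Z.
  H_1: rank ker ∂_1 − rank ∂_2 = (6 − 4) − 0 = 2, and there is no ∂_2, so H_1 ≅ Z^2.

H_0 = Z,  H_1 = Z^2.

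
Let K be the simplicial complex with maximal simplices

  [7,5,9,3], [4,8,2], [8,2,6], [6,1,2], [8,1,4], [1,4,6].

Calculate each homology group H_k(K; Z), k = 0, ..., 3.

H_0 ≅ Z^2,  H_1 ≅ Z,  H_2 = 0,  H_3 = 0.

We work with the vertex ordering 1 < 2 < 3 < 4 < 5 < 6 < 7 < 8 < 9. The simplices of K, each written with vertices in increasing order, are:

  0-simplices (9): [1], [2], [3], [4], [5], [6], [7], [8], [9]
  1-simplices (16): [1,2], [1,4], [1,6], [1,8], [2,4], [2,6], [2,8], [3,5], [3,7], [3,9], [4,6], [4,8], [5,7], [5,9], [6,8], [7,9]
  2-simplices (9): [1,2,6], [1,4,6], [1,4,8], [2,4,8], [2,6,8], [3,5,7], [3,5,9], [3,7,9], [5,7,9]
  3-simplices (1): [3,5,7,9]

giving chain groups C_0 ≅ Z^9, C_1 ≅ Z^16, C_2 ≅ Z^9, C_3 ≅ Z^1.

Boundary ∂_1: C_1 → C_0 is given by ∂[p,q] = [q] − [p].
The 9×16 boundary matrix has rank 7 and Smith normal form diag(1,1,1,1,1,1,1).

∂_2: C_2 → C_1 acts by ∂[p,q,r] = [q,r] − [p,r] + [p,q]. For instance
  ∂[1,4,8] = [4,8] − [1,8] + [1,4],
  ∂[2,6,8] = [6,8] − [2,8] + [2,6].
As a 16×9 matrix over Z this has rank 8, with invariant factors (1,1,1,1,1,1,1,1).

Boundary ∂_3: C_3 → C_2 sends each 3-simplex σ to the alternating sum Σ_i (−1)^i (σ with its i-th vertex removed). For instance
  ∂[3,5,7,9] = [5,7,9] − [3,7,9] + [3,5,9] − [3,5,7].
The resulting 9×1 matrix has rank 1, and its Smith normal form has invariant factors (1).

Reading off H_k = ker ∂_k / im ∂_{k+1}:

  H_0: rank C_0 − rank ∂_1 = 9 − 7 = 2, and the invariant factors of ∂_1 are all 1, so H_0 ≅ Z^2.
  H_1: rank ker ∂_1 − rank ∂_2 = (16 − 7) − 8 = 1, and the invariant factors of ∂_2 are all 1, so H_1 ≅ Z.
  H_2: rank ker ∂_2 − rank ∂_3 = (9 − 8) − 1 = 0, and the invariant factors of ∂_3 are all 1, so H_2 ≅ 0.
  H_3: rank ker ∂_3 − rank ∂_4 = (1 − 1) − 0 = 0, and there is no ∂_4, so H_3 ≅ 0.

(K is a triangulation of the disjoint union of the 3-simplex and the Möbius band.)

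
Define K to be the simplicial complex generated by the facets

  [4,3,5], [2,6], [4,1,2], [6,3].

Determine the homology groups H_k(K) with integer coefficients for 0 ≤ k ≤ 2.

Take the total order 1 < 2 < 3 < 4 < 5 < 6 on the vertex set. Then K (dimension 2) consists of the simplices:

  0-simplices (6): [1], [2], [3], [4], [5], [6]
  1-simplices (8): [1,2], [1,4], [2,4], [2,6], [3,4], [3,5], [3,6], [4,5]
  2-simplices (2): [1,2,4], [3,4,5]

Hence C_0 ≅ Z^6, C_1 ≅ Z^8, C_2 ≅ Z^2.

The boundary map ∂_1: C_1 → C_0 is given by ∂[p,q] = [q] − [p].
As a 6×8 matrix over Z this has rank 5, with invariant factors (1,1,1,1,1).

∂_2: C_2 → C_1 acts by ∂[p,q,r] = [q,r] − [p,r] + [p,q]. For instance
  ∂[1,2,4] = [2,4] − [1,4] + [1,2],
  ∂[3,4,5] = [4,5] − [3,5] + [3,4].
The resulting 8×2 matrix has rank 2, and its Smith normal form has invariant factors (1,1).

From H_k ≅ ker(∂_k) / im(∂_{k+1}) we obtain:

  H_0: rank C_0 − rank ∂_1 = 6 − 5 = 1, and the invariant factors of ∂_1 are all 1, so H_0 ≅ Z.
  H_1: rank ker ∂_1 − rank ∂_2 = (8 − 5) − 2 = 1, and the invariant factors of ∂_2 are all 1, so H_1 ≅ Z.
  H_2: rank ker ∂_2 − rank ∂_3 = (2 − 2) − 0 = 0, and there is no ∂_3, so H_2 ≅ 0.

H_0 = Z,  H_1 = Z,  H_2 = 0.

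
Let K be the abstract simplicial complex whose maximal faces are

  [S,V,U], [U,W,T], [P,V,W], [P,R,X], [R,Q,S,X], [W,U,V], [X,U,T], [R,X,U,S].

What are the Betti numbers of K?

K has 9 vertices, 20 edges, 13 triangles, 2 3-simplices.
rank ∂_0 = 0, rank ∂_1 = 8 ⇒ b_0 = 9 − 0 − 8 = 1; all invariant factors of ∂_1 are 1 so no torsion. So H_0 = Z.
rank ∂_1 = 8, rank ∂_2 = 11 ⇒ b_1 = 20 − 8 − 11 = 1; all invariant factors of ∂_2 are 1 so no torsion. So H_1 = Z.
rank ∂_2 = 11, rank ∂_3 = 2 ⇒ b_2 = 13 − 11 − 2 = 0; all invariant factors of ∂_3 are 1 so no torsion. So H_2 = 0.
rank ∂_3 = 2, rank ∂_4 = 0 ⇒ b_3 = 2 − 2 − 0 = 0. So H_3 = 0.

b_0 = 1, b_1 = 1, b_2 = 0, b_3 = 0.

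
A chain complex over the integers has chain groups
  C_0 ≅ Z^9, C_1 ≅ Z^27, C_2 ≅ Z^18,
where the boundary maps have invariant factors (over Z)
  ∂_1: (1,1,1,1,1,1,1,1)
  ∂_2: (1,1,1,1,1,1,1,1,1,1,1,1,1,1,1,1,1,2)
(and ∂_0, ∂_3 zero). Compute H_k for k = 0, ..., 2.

H_0: b_0 = 9 − 0 − 8 = 1; torsion from ∂_1 factors > 1: none. So H_0 ≅ Z.
H_1: b_1 = 27 − 8 − 18 = 1; torsion from ∂_2 factors > 1: [2]. So H_1 ≅ Z ⊕ Z/2.
H_2: b_2 = 18 − 18 − 0 = 0; torsion from ∂_3 factors > 1: none. So H_2 ≅ 0.

H_0 ≅ Z,  H_1 ≅ Z ⊕ Z/2,  H_2 = 0.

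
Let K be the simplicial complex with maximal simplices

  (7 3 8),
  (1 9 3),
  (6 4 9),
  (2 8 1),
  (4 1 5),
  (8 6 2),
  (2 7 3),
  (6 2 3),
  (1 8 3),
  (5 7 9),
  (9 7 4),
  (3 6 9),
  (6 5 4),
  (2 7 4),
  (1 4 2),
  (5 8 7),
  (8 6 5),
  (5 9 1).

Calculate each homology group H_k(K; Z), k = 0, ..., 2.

H_0 = Z,  H_1 = Z ⊕ Z/2,  H_2 = 0.

Order the vertices as 1 < 2 < 3 < 4 < 5 < 6 < 7 < 8 < 9. Listing each simplex with vertices in this order, K has dimension 2 with simplices:

  0-simplices (9): [1], [2], [3], [4], [5], [6], [7], [8], [9]
  1-simplices (27): (27 of them)
  2-simplices (18): [1,2,4], [1,2,8], [1,3,8], [1,3,9], [1,4,5], [1,5,9], [2,3,6], [2,3,7], [2,4,7], [2,6,8], [3,6,9], [3,7,8], [4,5,6], [4,6,9], [4,7,9], [5,6,8], [5,7,8], [5,7,9]

giving chain groups C_0 ≅ Z^9, C_1 ≅ Z^27, C_2 ≅ Z^18.

The boundary map ∂_1: C_1 → C_0 maps an edge to its endpoints' difference, ∂[p,q] = q − p. For instance
  ∂[5,9] = [9] − [5].
As a 9×27 matrix over Z this has rank 8, with invariant factors (1,1,1,1,1,1,1,1).

The boundary map ∂_2: C_2 → C_1 maps a triangle to the signed sum of its edges. For instance
  ∂[2,3,6] = [3,6] − [2,6] + [2,3],
  ∂[1,3,9] = [3,9] − [1,9] + [1,3].
The 27×18 boundary matrix has rank 18 and Smith normal form diag(1,1,1,1,1,1,1,1,1,1,1,1,1,1,1,1,1,2).

Reading off H_k = ker ∂_k / im ∂_{k+1}:

  H_0: rank C_0 − rank ∂_1 = 9 − 8 = 1, and the invariant factors of ∂_1 are all 1, so H_0 ≅ Z.
  H_1: rank ker ∂_1 − rank ∂_2 = (27 − 8) − 18 = 1, and ∂_2 has invariant factor 2 > 1, so H_1 ≅ Z ⊕ Z/2.
  H_2: rank ker ∂_2 − rank ∂_3 = (18 − 18) − 0 = 0, and there is no ∂_3, so H_2 ≅ 0.

As a check, the Euler characteristic is 9 − 27 + 18 = 0, which agrees with 1 − 1 + 0 = 0.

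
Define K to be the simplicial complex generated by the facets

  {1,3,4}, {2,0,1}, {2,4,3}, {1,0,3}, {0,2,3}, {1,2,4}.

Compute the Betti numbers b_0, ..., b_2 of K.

Fix the vertex order 0 < 1 < 2 < 3 < 4 and write every simplex with vertices in increasing order. Then dim K = 2 and the simplices of K are:

  0-simplices (5): [0], [1], [2], [3], [4]
  1-simplices (9): [0,1], [0,2], [0,3], [1,2], [1,3], [1,4], [2,3], [2,4], [3,4]
  2-simplices (6): [0,1,2], [0,1,3], [0,2,3], [1,2,4], [1,3,4], [2,3,4]

giving chain groups C_0 ≅ Z^5, C_1 ≅ Z^9, C_2 ≅ Z^6.

The boundary map ∂_1: C_1 → C_0 sends each edge [p,q] (with p < q) to q − p. For instance
  ∂[2,3] = [3] − [2].
The 5×9 boundary matrix has rank 4 and Smith normal form diag(1,1,1,1).

The boundary map ∂_2: C_2 → C_1 maps a triangle to the signed sum of its edges. For instance
  ∂[0,1,3] = [1,3] − [0,3] + [0,1],
  ∂[2,3,4] = [3,4] − [2,4] + [2,3].
This gives a 9×6 integer matrix of rank 5; reducing to Smith normal form yields diagonal entries (1,1,1,1,1).

From H_k ≅ ker(∂_k) / im(∂_{k+1}) we obtain:

  H_0: rank C_0 − rank ∂_1 = 5 − 4 = 1, and the invariant factors of ∂_1 are all 1, so H_0 = Z.
  H_1: rank ker ∂_1 − rank ∂_2 = (9 − 4) − 5 = 0, and the invariant factors of ∂_2 are all 1, so H_1 = 0.
  H_2: rank ker ∂_2 − rank ∂_3 = (6 − 5) − 0 = 1, and there is no ∂_3, so H_2 = Z.

As a check, the Euler characteristic is 5 − 9 + 6 = 2, which agrees with 1 − 0 + 1 = 2.

Hence the Betti numbers are b_0 = 1, b_1 = 0, b_2 = 1.

b_0 = 1, b_1 = 0, b_2 = 1.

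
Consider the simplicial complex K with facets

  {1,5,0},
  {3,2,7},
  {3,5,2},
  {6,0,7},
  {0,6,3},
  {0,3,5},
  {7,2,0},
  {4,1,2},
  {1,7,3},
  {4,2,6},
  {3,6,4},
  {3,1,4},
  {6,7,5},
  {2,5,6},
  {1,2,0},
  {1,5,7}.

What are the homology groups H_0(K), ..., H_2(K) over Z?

Order the vertices as 0 < 1 < 2 < 3 < 4 < 5 < 6 < 7. Listing each simplex with vertices in this order, K has dimension 2 with simplices:

  0-simplices (8): [0], [1], [2], [3], [4], [5], [6], [7]
  1-simplices (24): (24 of them)
  2-simplices (16): [0,1,2], [0,1,5], [0,2,7], [0,3,5], [0,3,6], [0,6,7], [1,2,4], [1,3,4], [1,3,7], [1,5,7], [2,3,5], [2,3,7], [2,4,6], [2,5,6], [3,4,6], [5,6,7]

so the chain groups are C_0 ≅ Z^8, C_1 ≅ Z^24, C_2 ≅ Z^16.

Boundary ∂_1: C_1 → C_0 sends each edge [p,q] (with p < q) to q − p.
As a 8×24 matrix over Z this has rank 7, with invariant factors (1,1,1,1,1,1,1).

The boundary map ∂_2: C_2 → C_1 maps a triangle to the signed sum of its edges. For instance
  ∂[2,5,6] = [5,6] − [2,6] + [2,5],
  ∂[1,2,4] = [2,4] − [1,4] + [1,2].
The 24×16 boundary matrix has rank 15 and Smith normal form diag(1,1,1,1,1,1,1,1,1,1,1,1,1,1,1).

Computing H_k = (kernel of ∂_k) / (image of ∂_{k+1}):

  H_0: rank C_0 − rank ∂_1 = 8 − 7 = 1, and the invariant factors of ∂_1 are all 1, so H_0 = Z.
  H_1: rank ker ∂_1 − rank ∂_2 = (24 − 7) − 15 = 2, and the invariant factors of ∂_2 are all 1, so H_1 = Z^2.
  H_2: rank ker ∂_2 − rank ∂_3 = (16 − 15) − 0 = 1, and there is no ∂_3, so H_2 = Z.

H_0 = Z,  H_1 = Z^2,  H_2 = Z.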